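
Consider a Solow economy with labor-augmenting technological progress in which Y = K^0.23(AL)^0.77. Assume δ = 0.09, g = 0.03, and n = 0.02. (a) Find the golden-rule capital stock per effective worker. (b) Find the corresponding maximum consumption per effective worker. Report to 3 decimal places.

Capital per effective worker breaks even when investment replaces (n + g + δ)·k; here n + g + δ = 0.14.
At the golden rule the marginal product of capital equals n+g+δ: 0.23·k^(0.23−1) = 0.14. Solving, k_gold = (0.23/0.14)^(1/0.77) ≈ 1.9055.
y_gold = 1.9055^0.23 ≈ 1.1598; c_gold = y_gold − 0.14·k_gold ≈ 0.8931.

(a) k_gold ≈ 1.905; (b) c_gold ≈ 0.893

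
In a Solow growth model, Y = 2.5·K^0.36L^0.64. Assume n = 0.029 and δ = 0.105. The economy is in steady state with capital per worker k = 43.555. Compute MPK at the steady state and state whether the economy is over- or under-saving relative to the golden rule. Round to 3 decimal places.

The effective depreciation rate is n + δ = 0.029 + 0.105 = 0.134.
MPK = 0.36·2.5·k^(0.36−1) = 0.36·2.5·43.555^(-0.64) ≈ 0.0804.
MPK < 0.134, so the economy is dynamically inefficient (over-saving).

over-saving; MPK ≈ 0.080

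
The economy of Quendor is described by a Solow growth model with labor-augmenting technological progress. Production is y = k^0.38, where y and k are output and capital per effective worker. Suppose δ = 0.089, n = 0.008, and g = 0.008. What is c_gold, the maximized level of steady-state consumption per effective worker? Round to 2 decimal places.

c_gold ≈ 1.36

The effective depreciation rate is n + g + δ = 0.008 + 0.008 + 0.089 = 0.105.
Golden rule sets MPK = n+g+δ: 0.38·k^(0.38−1) = 0.105, so k_gold = (0.38/0.105)^(1/0.62) ≈ 7.9608.
y_gold = 7.9608^0.38 ≈ 2.1997.
c_gold = y_gold − (n+g+δ)·k_gold = 2.1997 − 0.105·7.9608 ≈ 1.3638.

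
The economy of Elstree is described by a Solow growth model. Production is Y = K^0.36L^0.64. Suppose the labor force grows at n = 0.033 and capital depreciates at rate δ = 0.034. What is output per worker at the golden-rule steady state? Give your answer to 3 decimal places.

n + δ = 0.033 + 0.034 = 0.067.
Maximizing c = f(k) − (n+δ)·k gives f'(k) = n+δ, i.e. 0.36·k^(0.36−1) = 0.067, so k_gold = (0.36/0.067)^(1/0.64) ≈ 13.8351.
Output: y_gold = k_gold^0.36 = 13.8351^0.36 ≈ 2.5749.

y_gold ≈ 2.575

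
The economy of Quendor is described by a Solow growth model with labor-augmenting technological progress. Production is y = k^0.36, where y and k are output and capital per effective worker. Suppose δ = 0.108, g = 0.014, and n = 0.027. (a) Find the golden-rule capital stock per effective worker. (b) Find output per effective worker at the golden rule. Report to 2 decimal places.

Break-even investment rate: n + g + δ = 0.027 + 0.014 + 0.108 = 0.149.
At the golden rule the marginal product of capital equals n+g+δ: 0.36·k^(0.36−1) = 0.149. Solving, k_gold = (0.36/0.149)^(1/0.64) ≈ 3.9684.
y_gold = 3.9684^0.36 ≈ 1.6425.

(a) k_gold ≈ 3.97; (b) y_gold ≈ 1.64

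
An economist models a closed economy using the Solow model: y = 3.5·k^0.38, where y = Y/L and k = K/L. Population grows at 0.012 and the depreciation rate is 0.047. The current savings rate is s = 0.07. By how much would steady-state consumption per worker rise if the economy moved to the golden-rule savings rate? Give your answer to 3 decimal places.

The effective depreciation rate is n + δ = 0.012 + 0.047 = 0.059.
Current steady state (s = 0.07): k* = (0.07·3.5/0.059)^(1/0.62) ≈ 9.9376, y* = 3.5·9.9376^0.38 ≈ 8.3760, c* = (1−0.07)·8.3760 ≈ 7.7896.
Golden rule sets MPK = n+δ: 0.38·3.5·k^(0.38−1) = 0.059, so k_gold = (0.38·3.5/0.059)^(1/0.62) ≈ 152.1449.
y_gold = 3.5·152.1449^0.38 ≈ 23.6225, c_gold = y_gold − 0.059·k_gold ≈ 14.6460.
Gain: Δc = 14.6460 − 7.7896 ≈ 6.8563.

Δc ≈ 6.856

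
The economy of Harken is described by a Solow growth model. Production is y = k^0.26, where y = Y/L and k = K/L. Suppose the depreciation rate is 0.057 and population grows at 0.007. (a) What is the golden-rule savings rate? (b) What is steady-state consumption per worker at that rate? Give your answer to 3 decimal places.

(a) s_gold = 0.260; (b) c_gold ≈ 1.211

Capital per worker breaks even when investment replaces (n + δ)·k; here n + δ = 0.064.
For Cobb-Douglas, s_gold equals capital's share: s_gold = 0.26.
Maximizing c = f(k) − (n+δ)·k gives f'(k) = n+δ, i.e. 0.26·k^(0.26−1) = 0.064, so k_gold = (0.26/0.064)^(1/0.74) ≈ 6.6480.
y_gold = 6.6480^0.26 ≈ 1.6364; c_gold = (1−0.26)·y_gold ≈ 1.2110.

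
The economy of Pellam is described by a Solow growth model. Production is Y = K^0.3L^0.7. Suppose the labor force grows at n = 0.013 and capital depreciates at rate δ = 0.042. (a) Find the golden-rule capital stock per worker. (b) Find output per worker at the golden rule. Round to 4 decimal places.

(a) k_gold ≈ 11.2853; (b) y_gold ≈ 2.0690

Capital per worker breaks even when investment replaces (n + δ)·k; here n + δ = 0.055.
Golden rule sets MPK = n+δ: 0.3·k^(0.3−1) = 0.055, so k_gold = (0.3/0.055)^(1/0.7) ≈ 11.2853.
y_gold = 11.2853^0.3 ≈ 2.0690.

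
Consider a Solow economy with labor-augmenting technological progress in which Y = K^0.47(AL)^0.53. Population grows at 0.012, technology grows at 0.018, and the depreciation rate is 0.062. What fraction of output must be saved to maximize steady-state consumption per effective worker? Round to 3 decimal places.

s_gold = 0.470

Break-even investment rate: n + g + δ = 0.012 + 0.018 + 0.062 = 0.092.
At the golden rule MPK = n+g+δ, and in any Cobb-Douglas steady state s = (n+g+δ)·k/y = MPK·k/y = capital's share 0.47.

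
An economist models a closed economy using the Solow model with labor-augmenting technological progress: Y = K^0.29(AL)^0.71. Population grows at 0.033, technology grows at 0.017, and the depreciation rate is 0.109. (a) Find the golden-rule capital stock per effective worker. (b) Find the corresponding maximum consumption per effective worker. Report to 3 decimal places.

(a) k_gold ≈ 2.331; (b) c_gold ≈ 0.908

Break-even investment rate: n + g + δ = 0.033 + 0.017 + 0.109 = 0.159.
Setting f'(k) = n+g+δ gives 0.29·k^(0.29−1) = 0.159, hence k_gold = (0.29/0.159)^(1/0.71) ≈ 2.3313.
y_gold = 2.3313^0.29 ≈ 1.2782; c_gold = y_gold − 0.159·k_gold ≈ 0.9075.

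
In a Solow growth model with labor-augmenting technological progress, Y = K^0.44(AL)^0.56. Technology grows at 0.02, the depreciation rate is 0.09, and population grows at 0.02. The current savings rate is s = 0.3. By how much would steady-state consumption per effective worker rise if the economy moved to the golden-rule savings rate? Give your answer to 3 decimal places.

Δc ≈ 0.109

The effective depreciation rate is n + g + δ = 0.02 + 0.02 + 0.09 = 0.13.
Current steady state (s = 0.3): k* = (0.3/0.13)^(1/0.56) ≈ 4.4518, y* = 4.4518^0.44 ≈ 1.9291, c* = (1−0.3)·1.9291 ≈ 1.3504.
Maximizing c = f(k) − (n+g+δ)·k gives f'(k) = n+g+δ, i.e. 0.44·k^(0.44−1) = 0.13, so k_gold = (0.44/0.13)^(1/0.56) ≈ 8.8217.
y_gold = 8.8217^0.44 ≈ 2.6064, c_gold = y_gold − 0.13·k_gold ≈ 1.4596.
Gain: Δc = 1.4596 − 1.3504 ≈ 0.1092.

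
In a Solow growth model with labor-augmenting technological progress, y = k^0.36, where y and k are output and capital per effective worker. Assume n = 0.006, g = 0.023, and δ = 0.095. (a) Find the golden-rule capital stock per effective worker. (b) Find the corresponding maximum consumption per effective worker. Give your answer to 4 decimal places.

(a) k_gold ≈ 5.2875; (b) c_gold ≈ 1.1656

n + g + δ = 0.006 + 0.023 + 0.095 = 0.124.
Golden rule sets MPK = n+g+δ: 0.36·k^(0.36−1) = 0.124, so k_gold = (0.36/0.124)^(1/0.64) ≈ 5.2875.
y_gold = 5.2875^0.36 ≈ 1.8213; c_gold = y_gold − 0.124·k_gold ≈ 1.1656.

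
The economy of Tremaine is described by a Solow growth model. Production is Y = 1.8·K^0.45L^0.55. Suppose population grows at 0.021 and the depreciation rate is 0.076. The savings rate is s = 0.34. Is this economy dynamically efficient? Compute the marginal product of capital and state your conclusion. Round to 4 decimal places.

dynamically efficient; MPK ≈ 0.1284

n + δ = 0.021 + 0.076 = 0.097.
Steady-state k*: s·A·k^0.45 = 0.097·k gives k* = (0.34·1.8/0.097)^(1/0.55) ≈ 28.4779.
MPK = 0.45·1.8·28.4779^(-0.55) ≈ 0.1284.
MPK > n+δ = 0.097, so the economy is dynamically efficient (under-saving).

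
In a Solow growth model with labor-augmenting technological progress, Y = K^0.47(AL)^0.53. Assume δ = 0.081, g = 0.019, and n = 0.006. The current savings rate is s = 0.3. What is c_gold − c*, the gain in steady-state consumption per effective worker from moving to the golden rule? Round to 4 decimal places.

Δc ≈ 0.2244

The effective depreciation rate is n + g + δ = 0.006 + 0.019 + 0.081 = 0.106.
Current steady state (s = 0.3): k* = (0.3/0.106)^(1/0.53) ≈ 7.1200, y* = 7.1200^0.47 ≈ 2.5157, c* = (1−0.3)·2.5157 ≈ 1.7610.
Golden rule sets MPK = n+g+δ: 0.47·k^(0.47−1) = 0.106, so k_gold = (0.47/0.106)^(1/0.53) ≈ 16.6097.
y_gold = 16.6097^0.47 ≈ 3.7460, c_gold = y_gold − 0.106·k_gold ≈ 1.9854.
Gain: Δc = 1.9854 − 1.7610 ≈ 0.2244.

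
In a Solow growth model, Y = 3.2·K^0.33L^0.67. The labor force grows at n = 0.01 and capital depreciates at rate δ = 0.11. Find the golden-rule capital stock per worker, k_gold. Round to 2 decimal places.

n + δ = 0.01 + 0.11 = 0.12.
Golden rule sets MPK = n+δ: 0.33·3.2·k^(0.33−1) = 0.12, so k_gold = (0.33·3.2/0.12)^(1/0.67) ≈ 25.6848.

k_gold ≈ 25.68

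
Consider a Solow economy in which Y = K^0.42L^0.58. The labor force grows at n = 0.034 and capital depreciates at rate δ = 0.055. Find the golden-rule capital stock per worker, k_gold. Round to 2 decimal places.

Capital per worker breaks even when investment replaces (n + δ)·k; here n + δ = 0.089.
Maximizing c = f(k) − (n+δ)·k gives f'(k) = n+δ, i.e. 0.42·k^(0.42−1) = 0.089, so k_gold = (0.42/0.089)^(1/0.58) ≈ 14.5153.

k_gold ≈ 14.52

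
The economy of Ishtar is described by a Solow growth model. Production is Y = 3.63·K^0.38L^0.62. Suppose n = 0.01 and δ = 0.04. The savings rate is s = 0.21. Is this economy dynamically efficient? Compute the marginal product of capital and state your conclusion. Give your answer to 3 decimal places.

dynamically efficient; MPK ≈ 0.090

The effective depreciation rate is n + δ = 0.01 + 0.04 = 0.05.
Steady-state k*: s·A·k^0.38 = 0.05·k gives k* = (0.21·3.63/0.05)^(1/0.62) ≈ 80.9685.
MPK = 0.38·3.63·80.9685^(-0.62) ≈ 0.0905.
MPK > n+δ = 0.05, so the economy is dynamically efficient (under-saving).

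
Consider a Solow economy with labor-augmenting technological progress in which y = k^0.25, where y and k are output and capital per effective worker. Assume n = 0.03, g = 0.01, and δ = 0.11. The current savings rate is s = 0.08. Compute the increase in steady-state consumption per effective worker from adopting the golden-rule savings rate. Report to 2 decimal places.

Capital per effective worker breaks even when investment replaces (n + g + δ)·k; here n + g + δ = 0.15.
Current steady state (s = 0.08): k* = (0.08/0.15)^(1/0.75) ≈ 0.4325, y* = 0.4325^0.25 ≈ 0.8110, c* = (1−0.08)·0.8110 ≈ 0.7461.
Setting f'(k) = n+g+δ gives 0.25·k^(0.25−1) = 0.15, hence k_gold = (0.25/0.15)^(1/0.75) ≈ 1.9761.
y_gold = 1.9761^0.25 ≈ 1.1856, c_gold = y_gold − 0.15·k_gold ≈ 0.8892.
Gain: Δc = 0.8892 − 0.7461 ≈ 0.1431.

Δc ≈ 0.14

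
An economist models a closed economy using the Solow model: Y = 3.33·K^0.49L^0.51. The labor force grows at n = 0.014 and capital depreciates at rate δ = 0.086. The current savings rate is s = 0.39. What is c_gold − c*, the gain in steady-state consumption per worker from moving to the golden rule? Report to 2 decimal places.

Δc ≈ 0.98

Break-even investment rate: n + δ = 0.014 + 0.086 = 0.1.
Current steady state (s = 0.39): k* = (0.39·3.33/0.1)^(1/0.51) ≈ 152.5284, y* = 3.33·152.5284^0.49 ≈ 39.1098, c* = (1−0.39)·39.1098 ≈ 23.8570.
Setting f'(k) = n+δ gives 0.49·3.33·k^(0.49−1) = 0.1, hence k_gold = (0.49·3.33/0.1)^(1/0.51) ≈ 238.6306.
y_gold = 3.33·238.6306^0.49 ≈ 48.7001, c_gold = y_gold − 0.1·k_gold ≈ 24.8371.
Gain: Δc = 24.8371 − 23.8570 ≈ 0.9801.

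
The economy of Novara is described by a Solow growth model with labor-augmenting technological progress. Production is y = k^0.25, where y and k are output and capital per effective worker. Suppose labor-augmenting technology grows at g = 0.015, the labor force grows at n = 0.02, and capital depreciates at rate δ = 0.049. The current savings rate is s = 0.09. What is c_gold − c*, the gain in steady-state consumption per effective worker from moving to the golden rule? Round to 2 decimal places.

Δc ≈ 0.15

Capital per effective worker breaks even when investment replaces (n + g + δ)·k; here n + g + δ = 0.084.
Current steady state (s = 0.09): k* = (0.09/0.084)^(1/0.75) ≈ 1.0964, y* = 1.0964^0.25 ≈ 1.0233, c* = (1−0.09)·1.0233 ≈ 0.9312.
At the golden rule the marginal product of capital equals n+g+δ: 0.25·k^(0.25−1) = 0.084. Solving, k_gold = (0.25/0.084)^(1/0.75) ≈ 4.2810.
y_gold = 4.2810^0.25 ≈ 1.4384, c_gold = y_gold − 0.084·k_gold ≈ 1.0788.
Gain: Δc = 1.0788 − 0.9312 ≈ 0.1476.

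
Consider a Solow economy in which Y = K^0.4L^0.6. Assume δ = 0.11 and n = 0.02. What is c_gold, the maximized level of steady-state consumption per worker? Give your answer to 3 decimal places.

c_gold ≈ 1.269

Capital per worker breaks even when investment replaces (n + δ)·k; here n + δ = 0.13.
At the golden rule the marginal product of capital equals n+δ: 0.4·k^(0.4−1) = 0.13. Solving, k_gold = (0.4/0.13)^(1/0.6) ≈ 6.5092.
y_gold = 6.5092^0.4 ≈ 2.1155.
c_gold = y_gold − (n+δ)·k_gold = 2.1155 − 0.13·6.5092 ≈ 1.2693.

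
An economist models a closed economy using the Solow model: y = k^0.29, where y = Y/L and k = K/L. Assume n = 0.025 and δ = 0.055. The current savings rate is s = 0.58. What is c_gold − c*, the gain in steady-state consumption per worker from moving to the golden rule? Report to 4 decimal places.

Δc ≈ 0.2581

n + δ = 0.025 + 0.055 = 0.08.
Current steady state (s = 0.58): k* = (0.58/0.08)^(1/0.71) ≈ 16.2833, y* = 16.2833^0.29 ≈ 2.2460, c* = (1−0.58)·2.2460 ≈ 0.9433.
Maximizing c = f(k) − (n+δ)·k gives f'(k) = n+δ, i.e. 0.29·k^(0.29−1) = 0.08, so k_gold = (0.29/0.08)^(1/0.71) ≈ 6.1342.
y_gold = 6.1342^0.29 ≈ 1.6922, c_gold = y_gold − 0.08·k_gold ≈ 1.2015.
Gain: Δc = 1.2015 − 0.9433 ≈ 0.2581.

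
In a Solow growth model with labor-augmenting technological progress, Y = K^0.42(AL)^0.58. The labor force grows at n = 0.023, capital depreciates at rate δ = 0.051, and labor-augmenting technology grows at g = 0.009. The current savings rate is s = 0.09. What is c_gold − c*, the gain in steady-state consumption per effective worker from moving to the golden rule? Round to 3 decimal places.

Capital per effective worker breaks even when investment replaces (n + g + δ)·k; here n + g + δ = 0.083.
Current steady state (s = 0.09): k* = (0.09/0.083)^(1/0.58) ≈ 1.1498, y* = 1.1498^0.42 ≈ 1.0604, c* = (1−0.09)·1.0604 ≈ 0.9650.
Maximizing c = f(k) − (n+g+δ)·k gives f'(k) = n+g+δ, i.e. 0.42·k^(0.42−1) = 0.083, so k_gold = (0.42/0.083)^(1/0.58) ≈ 16.3715.
y_gold = 16.3715^0.42 ≈ 3.2353, c_gold = y_gold − 0.083·k_gold ≈ 1.8765.
Gain: Δc = 1.8765 − 0.9650 ≈ 0.9115.

Δc ≈ 0.912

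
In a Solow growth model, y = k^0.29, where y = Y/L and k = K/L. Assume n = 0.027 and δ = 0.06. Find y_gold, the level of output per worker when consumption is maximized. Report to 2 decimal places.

Break-even investment rate: n + δ = 0.027 + 0.06 = 0.087.
At the golden rule the marginal product of capital equals n+δ: 0.29·k^(0.29−1) = 0.087. Solving, k_gold = (0.29/0.087)^(1/0.71) ≈ 5.4507.
Output: y_gold = k_gold^0.29 = 5.4507^0.29 ≈ 1.6352.

y_gold ≈ 1.64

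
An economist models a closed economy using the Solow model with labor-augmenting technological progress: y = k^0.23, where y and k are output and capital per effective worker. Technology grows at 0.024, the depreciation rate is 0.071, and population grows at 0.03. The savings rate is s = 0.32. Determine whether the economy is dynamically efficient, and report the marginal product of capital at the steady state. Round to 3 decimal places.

The effective depreciation rate is n + g + δ = 0.03 + 0.024 + 0.071 = 0.125.
Steady-state k*: s·k^0.23 = 0.125·k gives k* = (0.32/0.125)^(1/0.77) ≈ 3.3899.
MPK = 0.23·3.3899^(-0.77) ≈ 0.0898.
MPK < n+g+δ = 0.125, so the economy is dynamically inefficient (over-saving).

dynamically inefficient; MPK ≈ 0.090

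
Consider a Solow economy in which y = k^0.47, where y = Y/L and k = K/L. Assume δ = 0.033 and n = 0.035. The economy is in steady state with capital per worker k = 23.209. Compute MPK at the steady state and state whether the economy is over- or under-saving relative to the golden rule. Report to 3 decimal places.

The effective depreciation rate is n + δ = 0.035 + 0.033 = 0.068.
MPK = 0.47·k^(0.47−1) = 0.47·23.209^(-0.53) ≈ 0.0888.
MPK > 0.068, so the economy is dynamically efficient (under-saving).

under-saving; MPK ≈ 0.089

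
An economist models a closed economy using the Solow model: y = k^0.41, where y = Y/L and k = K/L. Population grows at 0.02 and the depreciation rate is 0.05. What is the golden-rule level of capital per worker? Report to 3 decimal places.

k_gold ≈ 20.006

The effective depreciation rate is n + δ = 0.02 + 0.05 = 0.07.
At the golden rule the marginal product of capital equals n+δ: 0.41·k^(0.41−1) = 0.07. Solving, k_gold = (0.41/0.07)^(1/0.59) ≈ 20.0061.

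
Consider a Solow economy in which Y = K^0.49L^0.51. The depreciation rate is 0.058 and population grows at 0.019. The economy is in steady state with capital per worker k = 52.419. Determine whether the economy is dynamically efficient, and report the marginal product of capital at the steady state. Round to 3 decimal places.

The effective depreciation rate is n + δ = 0.019 + 0.058 = 0.077.
MPK = 0.49·k^(0.49−1) = 0.49·52.419^(-0.51) ≈ 0.0651.
MPK < 0.077, so the economy is dynamically inefficient (over-saving).

dynamically inefficient; MPK ≈ 0.065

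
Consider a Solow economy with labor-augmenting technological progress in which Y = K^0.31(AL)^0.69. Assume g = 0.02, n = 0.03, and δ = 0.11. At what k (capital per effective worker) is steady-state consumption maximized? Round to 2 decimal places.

k_gold ≈ 2.61

The effective depreciation rate is n + g + δ = 0.03 + 0.02 + 0.11 = 0.16.
Maximizing c = f(k) − (n+g+δ)·k gives f'(k) = n+g+δ, i.e. 0.31·k^(0.31−1) = 0.16, so k_gold = (0.31/0.16)^(1/0.69) ≈ 2.6079.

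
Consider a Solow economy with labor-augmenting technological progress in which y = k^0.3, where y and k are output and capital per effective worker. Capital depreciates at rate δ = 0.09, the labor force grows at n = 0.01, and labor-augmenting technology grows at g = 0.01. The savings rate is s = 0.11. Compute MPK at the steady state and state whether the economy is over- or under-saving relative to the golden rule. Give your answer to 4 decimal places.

Break-even investment rate: n + g + δ = 0.01 + 0.01 + 0.09 = 0.11.
Steady-state k*: s·k^0.3 = 0.11·k gives k* = (0.11/0.11)^(1/0.7) ≈ 1.0000.
MPK = 0.3·1.0000^(-0.7) ≈ 0.3000.
MPK > n+g+δ = 0.11, so the economy is dynamically efficient (under-saving).

under-saving; MPK ≈ 0.3000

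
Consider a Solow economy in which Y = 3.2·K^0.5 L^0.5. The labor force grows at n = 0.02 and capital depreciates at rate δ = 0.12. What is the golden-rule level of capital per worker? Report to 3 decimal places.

k_gold ≈ 130.612

n + δ = 0.02 + 0.12 = 0.14.
Maximizing c = f(k) − (n+δ)·k gives f'(k) = n+δ, i.e. 0.5·3.2·k^(0.5−1) = 0.14, so k_gold = (0.5·3.2/0.14)^(1/0.5) ≈ 130.6122.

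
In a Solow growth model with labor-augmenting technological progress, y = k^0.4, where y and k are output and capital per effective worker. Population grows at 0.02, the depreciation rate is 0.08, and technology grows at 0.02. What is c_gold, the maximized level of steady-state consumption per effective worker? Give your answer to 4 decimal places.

Capital per effective worker breaks even when investment replaces (n + g + δ)·k; here n + g + δ = 0.12.
Maximizing c = f(k) − (n+g+δ)·k gives f'(k) = n+g+δ, i.e. 0.4·k^(0.4−1) = 0.12, so k_gold = (0.4/0.12)^(1/0.6) ≈ 7.4381.
y_gold = 7.4381^0.4 ≈ 2.2314.
c_gold = y_gold − (n+g+δ)·k_gold = 2.2314 − 0.12·7.4381 ≈ 1.3389.

c_gold ≈ 1.3389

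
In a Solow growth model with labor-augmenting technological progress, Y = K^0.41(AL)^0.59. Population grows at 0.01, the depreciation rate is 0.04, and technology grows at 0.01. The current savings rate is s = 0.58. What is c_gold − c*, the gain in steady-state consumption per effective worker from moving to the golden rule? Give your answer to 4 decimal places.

Δc ≈ 0.2111

n + g + δ = 0.01 + 0.01 + 0.04 = 0.06.
Current steady state (s = 0.58): k* = (0.58/0.06)^(1/0.59) ≈ 46.7693, y* = 46.7693^0.41 ≈ 4.8382, c* = (1−0.58)·4.8382 ≈ 2.0320.
Setting f'(k) = n+g+δ gives 0.41·k^(0.41−1) = 0.06, hence k_gold = (0.41/0.06)^(1/0.59) ≈ 25.9795.
y_gold = 25.9795^0.41 ≈ 3.8019, c_gold = y_gold − 0.06·k_gold ≈ 2.2431.
Gain: Δc = 2.2431 − 2.0320 ≈ 0.2111.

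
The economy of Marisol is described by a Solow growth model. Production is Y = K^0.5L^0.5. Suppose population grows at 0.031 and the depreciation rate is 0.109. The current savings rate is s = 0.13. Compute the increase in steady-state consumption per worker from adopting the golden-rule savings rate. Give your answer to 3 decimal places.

Break-even investment rate: n + δ = 0.031 + 0.109 = 0.14.
Current steady state (s = 0.13): k* = (0.13/0.14)^(1/0.5) ≈ 0.8622, y* = 0.8622^0.5 ≈ 0.9286, c* = (1−0.13)·0.9286 ≈ 0.8079.
Setting f'(k) = n+δ gives 0.5·k^(0.5−1) = 0.14, hence k_gold = (0.5/0.14)^(1/0.5) ≈ 12.7551.
y_gold = 12.7551^0.5 ≈ 3.5714, c_gold = y_gold − 0.14·k_gold ≈ 1.7857.
Gain: Δc = 1.7857 − 0.8079 ≈ 0.9779.

Δc ≈ 0.978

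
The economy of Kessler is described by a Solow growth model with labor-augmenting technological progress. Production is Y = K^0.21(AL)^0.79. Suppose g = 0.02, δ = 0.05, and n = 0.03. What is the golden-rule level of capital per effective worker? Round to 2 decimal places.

Capital per effective worker breaks even when investment replaces (n + g + δ)·k; here n + g + δ = 0.1.
At the golden rule the marginal product of capital equals n+g+δ: 0.21·k^(0.21−1) = 0.1. Solving, k_gold = (0.21/0.1)^(1/0.79) ≈ 2.5578.

k_gold ≈ 2.56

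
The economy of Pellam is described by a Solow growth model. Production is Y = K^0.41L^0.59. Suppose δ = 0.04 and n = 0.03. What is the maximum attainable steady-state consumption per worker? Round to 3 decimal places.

Break-even investment rate: n + δ = 0.03 + 0.04 = 0.07.
Setting f'(k) = n+δ gives 0.41·k^(0.41−1) = 0.07, hence k_gold = (0.41/0.07)^(1/0.59) ≈ 20.0061.
y_gold = 20.0061^0.41 ≈ 3.4157.
c_gold = y_gold − (n+δ)·k_gold = 3.4157 − 0.07·20.0061 ≈ 2.0152.

c_gold ≈ 2.015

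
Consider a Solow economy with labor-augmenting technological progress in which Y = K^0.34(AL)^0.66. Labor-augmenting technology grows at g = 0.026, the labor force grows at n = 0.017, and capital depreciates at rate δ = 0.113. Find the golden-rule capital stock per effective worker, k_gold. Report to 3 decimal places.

k_gold ≈ 3.256

n + g + δ = 0.017 + 0.026 + 0.113 = 0.156.
Golden rule sets MPK = n+g+δ: 0.34·k^(0.34−1) = 0.156, so k_gold = (0.34/0.156)^(1/0.66) ≈ 3.2558.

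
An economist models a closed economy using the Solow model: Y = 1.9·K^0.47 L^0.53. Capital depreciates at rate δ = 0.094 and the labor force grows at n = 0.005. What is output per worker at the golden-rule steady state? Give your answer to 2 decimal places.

y_gold ≈ 13.36

The effective depreciation rate is n + δ = 0.005 + 0.094 = 0.099.
At the golden rule the marginal product of capital equals n+δ: 0.47·1.9·k^(0.47−1) = 0.099. Solving, k_gold = (0.47·1.9/0.099)^(1/0.53) ≈ 63.4300.
Output: y_gold = 1.9·k_gold^0.47 = 1.9·63.4300^0.47 ≈ 13.3608.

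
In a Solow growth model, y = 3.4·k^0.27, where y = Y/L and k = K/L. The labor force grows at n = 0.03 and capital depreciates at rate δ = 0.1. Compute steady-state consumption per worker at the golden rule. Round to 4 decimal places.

n + δ = 0.03 + 0.1 = 0.13.
Golden rule sets MPK = n+δ: 0.27·3.4·k^(0.27−1) = 0.13, so k_gold = (0.27·3.4/0.13)^(1/0.73) ≈ 14.5504.
y_gold = 3.4·14.5504^0.27 ≈ 7.0058.
c_gold = y_gold − (n+δ)·k_gold = 7.0058 − 0.13·14.5504 ≈ 5.1142.

c_gold ≈ 5.1142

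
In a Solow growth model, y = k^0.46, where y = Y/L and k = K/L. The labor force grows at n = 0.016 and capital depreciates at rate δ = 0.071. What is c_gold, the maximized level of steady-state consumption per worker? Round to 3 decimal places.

The effective depreciation rate is n + δ = 0.016 + 0.071 = 0.087.
At the golden rule the marginal product of capital equals n+δ: 0.46·k^(0.46−1) = 0.087. Solving, k_gold = (0.46/0.087)^(1/0.54) ≈ 21.8439.
y_gold = 21.8439^0.46 ≈ 4.1314.
c_gold = y_gold − (n+δ)·k_gold = 4.1314 − 0.087·21.8439 ≈ 2.2309.

c_gold ≈ 2.231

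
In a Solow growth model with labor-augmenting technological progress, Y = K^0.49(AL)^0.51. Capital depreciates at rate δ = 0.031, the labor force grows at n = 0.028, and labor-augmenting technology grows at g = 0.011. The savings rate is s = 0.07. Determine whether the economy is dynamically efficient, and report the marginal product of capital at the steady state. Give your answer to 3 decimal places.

n + g + δ = 0.028 + 0.011 + 0.031 = 0.07.
Steady-state k*: s·k^0.49 = 0.07·k gives k* = (0.07/0.07)^(1/0.51) ≈ 1.0000.
MPK = 0.49·1.0000^(-0.51) ≈ 0.4900.
MPK > n+g+δ = 0.07, so the economy is dynamically efficient (under-saving).

dynamically efficient; MPK ≈ 0.490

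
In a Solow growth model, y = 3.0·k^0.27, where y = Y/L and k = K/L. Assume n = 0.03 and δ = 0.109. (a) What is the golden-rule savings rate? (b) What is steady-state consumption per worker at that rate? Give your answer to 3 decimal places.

(a) s_gold = 0.270; (b) c_gold ≈ 4.203

n + δ = 0.03 + 0.109 = 0.139.
For Cobb-Douglas, s_gold equals capital's share: s_gold = 0.27.
Golden rule sets MPK = n+δ: 0.27·3.0·k^(0.27−1) = 0.139, so k_gold = (0.27·3.0/0.139)^(1/0.73) ≈ 11.1838.
y_gold = 3.0·11.1838^0.27 ≈ 5.7576; c_gold = (1−0.27)·y_gold ≈ 4.2030.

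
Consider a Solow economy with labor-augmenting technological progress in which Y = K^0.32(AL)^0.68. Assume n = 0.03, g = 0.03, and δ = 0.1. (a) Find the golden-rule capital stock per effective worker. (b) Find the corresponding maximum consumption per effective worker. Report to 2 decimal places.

The effective depreciation rate is n + g + δ = 0.03 + 0.03 + 0.1 = 0.16.
Golden rule sets MPK = n+g+δ: 0.32·k^(0.32−1) = 0.16, so k_gold = (0.32/0.16)^(1/0.68) ≈ 2.7713.
y_gold = 2.7713^0.32 ≈ 1.3857; c_gold = y_gold − 0.16·k_gold ≈ 0.9423.

(a) k_gold ≈ 2.77; (b) c_gold ≈ 0.94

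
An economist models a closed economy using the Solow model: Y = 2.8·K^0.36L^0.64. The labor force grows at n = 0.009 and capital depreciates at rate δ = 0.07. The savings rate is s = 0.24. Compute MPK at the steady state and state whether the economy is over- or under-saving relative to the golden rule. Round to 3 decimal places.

under-saving; MPK ≈ 0.119

n + δ = 0.009 + 0.07 = 0.079.
Steady-state k*: s·A·k^0.36 = 0.079·k gives k* = (0.24·2.8/0.079)^(1/0.64) ≈ 28.3610.
MPK = 0.36·2.8·28.3610^(-0.64) ≈ 0.1185.
MPK > n+δ = 0.079, so the economy is dynamically efficient (under-saving).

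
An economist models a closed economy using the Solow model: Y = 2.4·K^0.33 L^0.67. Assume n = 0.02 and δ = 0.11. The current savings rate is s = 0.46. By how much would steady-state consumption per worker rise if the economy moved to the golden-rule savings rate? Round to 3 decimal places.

Δc ≈ 0.199

Break-even investment rate: n + δ = 0.02 + 0.11 = 0.13.
Current steady state (s = 0.46): k* = (0.46·2.4/0.13)^(1/0.67) ≈ 24.3560, y* = 2.4·24.3560^0.33 ≈ 6.8832, c* = (1−0.46)·6.8832 ≈ 3.7169.
Maximizing c = f(k) − (n+δ)·k gives f'(k) = n+δ, i.e. 0.33·2.4·k^(0.33−1) = 0.13, so k_gold = (0.33·2.4/0.13)^(1/0.67) ≈ 14.8360.
y_gold = 2.4·14.8360^0.33 ≈ 5.8445, c_gold = y_gold − 0.13·k_gold ≈ 3.9158.
Gain: Δc = 3.9158 − 3.7169 ≈ 0.1989.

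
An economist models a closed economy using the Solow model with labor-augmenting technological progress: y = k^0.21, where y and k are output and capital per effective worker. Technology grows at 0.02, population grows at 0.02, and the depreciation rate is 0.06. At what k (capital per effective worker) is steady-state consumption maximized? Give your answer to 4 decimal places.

Break-even investment rate: n + g + δ = 0.02 + 0.02 + 0.06 = 0.1.
Maximizing c = f(k) − (n+g+δ)·k gives f'(k) = n+g+δ, i.e. 0.21·k^(0.21−1) = 0.1, so k_gold = (0.21/0.1)^(1/0.79) ≈ 2.5578.

k_gold ≈ 2.5578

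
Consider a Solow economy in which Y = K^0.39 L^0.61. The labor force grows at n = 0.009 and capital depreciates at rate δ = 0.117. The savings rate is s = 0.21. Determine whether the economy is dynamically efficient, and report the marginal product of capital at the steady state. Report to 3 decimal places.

dynamically efficient; MPK ≈ 0.234

The effective depreciation rate is n + δ = 0.009 + 0.117 = 0.126.
Steady-state k*: s·k^0.39 = 0.126·k gives k* = (0.21/0.126)^(1/0.61) ≈ 2.3104.
MPK = 0.39·2.3104^(-0.61) ≈ 0.2340.
MPK > n+δ = 0.126, so the economy is dynamically efficient (under-saving).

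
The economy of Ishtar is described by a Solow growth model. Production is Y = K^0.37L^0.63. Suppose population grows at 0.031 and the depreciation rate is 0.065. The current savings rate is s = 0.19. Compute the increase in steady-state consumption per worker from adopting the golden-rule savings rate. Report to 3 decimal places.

Break-even investment rate: n + δ = 0.031 + 0.065 = 0.096.
Current steady state (s = 0.19): k* = (0.19/0.096)^(1/0.63) ≈ 2.9553, y* = 2.9553^0.37 ≈ 1.4932, c* = (1−0.19)·1.4932 ≈ 1.2095.
Maximizing c = f(k) − (n+δ)·k gives f'(k) = n+δ, i.e. 0.37·k^(0.37−1) = 0.096, so k_gold = (0.37/0.096)^(1/0.63) ≈ 8.5123.
y_gold = 8.5123^0.37 ≈ 2.2086, c_gold = y_gold − 0.096·k_gold ≈ 1.3914.
Gain: Δc = 1.3914 − 1.2095 ≈ 0.1819.

Δc ≈ 0.182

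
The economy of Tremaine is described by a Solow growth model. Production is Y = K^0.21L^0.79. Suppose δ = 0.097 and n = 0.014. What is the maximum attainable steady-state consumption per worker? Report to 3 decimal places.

c_gold ≈ 0.936

Break-even investment rate: n + δ = 0.014 + 0.097 = 0.111.
Setting f'(k) = n+δ gives 0.21·k^(0.21−1) = 0.111, hence k_gold = (0.21/0.111)^(1/0.79) ≈ 2.2413.
y_gold = 2.2413^0.21 ≈ 1.1847.
c_gold = y_gold − (n+δ)·k_gold = 1.1847 − 0.111·2.2413 ≈ 0.9359.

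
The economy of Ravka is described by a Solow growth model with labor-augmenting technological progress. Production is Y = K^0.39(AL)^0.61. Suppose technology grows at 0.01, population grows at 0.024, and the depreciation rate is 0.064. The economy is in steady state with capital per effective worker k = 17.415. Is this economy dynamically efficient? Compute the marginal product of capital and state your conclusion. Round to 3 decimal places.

dynamically inefficient; MPK ≈ 0.068

Capital per effective worker breaks even when investment replaces (n + g + δ)·k; here n + g + δ = 0.098.
MPK = 0.39·k^(0.39−1) = 0.39·17.415^(-0.61) ≈ 0.0682.
MPK < 0.098, so the economy is dynamically inefficient (over-saving).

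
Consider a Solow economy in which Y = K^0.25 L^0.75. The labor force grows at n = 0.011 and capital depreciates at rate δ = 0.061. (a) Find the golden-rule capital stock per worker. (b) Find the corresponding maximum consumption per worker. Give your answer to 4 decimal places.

(a) k_gold ≈ 5.2579; (b) c_gold ≈ 1.1357

Capital per worker breaks even when investment replaces (n + δ)·k; here n + δ = 0.072.
Maximizing c = f(k) − (n+δ)·k gives f'(k) = n+δ, i.e. 0.25·k^(0.25−1) = 0.072, so k_gold = (0.25/0.072)^(1/0.75) ≈ 5.2579.
y_gold = 5.2579^0.25 ≈ 1.5143; c_gold = y_gold − 0.072·k_gold ≈ 1.1357.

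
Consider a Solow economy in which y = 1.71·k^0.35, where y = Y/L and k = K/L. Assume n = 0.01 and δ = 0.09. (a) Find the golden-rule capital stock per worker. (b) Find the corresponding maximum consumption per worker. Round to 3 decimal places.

(a) k_gold ≈ 15.685; (b) c_gold ≈ 2.913

n + δ = 0.01 + 0.09 = 0.1.
At the golden rule the marginal product of capital equals n+δ: 0.35·1.71·k^(0.35−1) = 0.1. Solving, k_gold = (0.35·1.71/0.1)^(1/0.65) ≈ 15.6850.
y_gold = 1.71·15.6850^0.35 ≈ 4.4814; c_gold = y_gold − 0.1·k_gold ≈ 2.9129.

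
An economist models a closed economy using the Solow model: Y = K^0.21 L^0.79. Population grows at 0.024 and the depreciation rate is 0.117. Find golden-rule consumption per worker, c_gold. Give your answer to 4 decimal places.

n + δ = 0.024 + 0.117 = 0.141.
At the golden rule the marginal product of capital equals n+δ: 0.21·k^(0.21−1) = 0.141. Solving, k_gold = (0.21/0.141)^(1/0.79) ≈ 1.6557.
y_gold = 1.6557^0.21 ≈ 1.1117.
c_gold = y_gold − (n+δ)·k_gold = 1.1117 − 0.141·1.6557 ≈ 0.8782.

c_gold ≈ 0.8782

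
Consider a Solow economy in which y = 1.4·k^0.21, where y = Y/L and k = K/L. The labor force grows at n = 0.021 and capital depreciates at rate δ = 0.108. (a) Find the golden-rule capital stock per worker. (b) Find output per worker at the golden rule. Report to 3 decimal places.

n + δ = 0.021 + 0.108 = 0.129.
Setting f'(k) = n+δ gives 0.21·1.4·k^(0.21−1) = 0.129, hence k_gold = (0.21·1.4/0.129)^(1/0.79) ≈ 2.8370.
y_gold = 1.4·2.8370^0.21 ≈ 1.7427.

(a) k_gold ≈ 2.837; (b) y_gold ≈ 1.743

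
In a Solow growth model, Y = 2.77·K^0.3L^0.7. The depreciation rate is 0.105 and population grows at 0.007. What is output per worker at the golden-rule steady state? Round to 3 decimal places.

y_gold ≈ 6.539

The effective depreciation rate is n + δ = 0.007 + 0.105 = 0.112.
Golden rule sets MPK = n+δ: 0.3·2.77·k^(0.3−1) = 0.112, so k_gold = (0.3·2.77/0.112)^(1/0.7) ≈ 17.5148.
Output: y_gold = 2.77·k_gold^0.3 = 2.77·17.5148^0.3 ≈ 6.5388.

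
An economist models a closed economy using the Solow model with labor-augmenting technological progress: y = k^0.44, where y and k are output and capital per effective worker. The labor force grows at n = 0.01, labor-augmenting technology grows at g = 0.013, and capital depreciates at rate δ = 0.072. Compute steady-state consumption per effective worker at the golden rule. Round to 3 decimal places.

The effective depreciation rate is n + g + δ = 0.01 + 0.013 + 0.072 = 0.095.
Maximizing c = f(k) − (n+g+δ)·k gives f'(k) = n+g+δ, i.e. 0.44·k^(0.44−1) = 0.095, so k_gold = (0.44/0.095)^(1/0.56) ≈ 15.4455.
y_gold = 15.4455^0.44 ≈ 3.3348.
c_gold = y_gold − (n+g+δ)·k_gold = 3.3348 − 0.095·15.4455 ≈ 1.8675.

c_gold ≈ 1.868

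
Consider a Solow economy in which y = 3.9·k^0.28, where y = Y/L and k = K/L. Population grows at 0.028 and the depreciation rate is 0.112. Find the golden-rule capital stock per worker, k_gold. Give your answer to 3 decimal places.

Break-even investment rate: n + δ = 0.028 + 0.112 = 0.14.
Maximizing c = f(k) − (n+δ)·k gives f'(k) = n+δ, i.e. 0.28·3.9·k^(0.28−1) = 0.14, so k_gold = (0.28·3.9/0.14)^(1/0.72) ≈ 17.3388.

k_gold ≈ 17.339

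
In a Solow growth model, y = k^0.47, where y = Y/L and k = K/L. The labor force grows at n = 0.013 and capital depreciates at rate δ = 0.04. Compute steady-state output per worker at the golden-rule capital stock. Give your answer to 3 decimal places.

y_gold ≈ 6.927

Capital per worker breaks even when investment replaces (n + δ)·k; here n + δ = 0.053.
At the golden rule the marginal product of capital equals n+δ: 0.47·k^(0.47−1) = 0.053. Solving, k_gold = (0.47/0.053)^(1/0.53) ≈ 61.4247.
Output: y_gold = k_gold^0.47 = 61.4247^0.47 ≈ 6.9266.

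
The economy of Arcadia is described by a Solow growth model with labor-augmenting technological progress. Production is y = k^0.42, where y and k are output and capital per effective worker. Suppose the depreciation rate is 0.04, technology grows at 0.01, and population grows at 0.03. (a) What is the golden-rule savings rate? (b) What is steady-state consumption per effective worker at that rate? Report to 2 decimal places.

Capital per effective worker breaks even when investment replaces (n + g + δ)·k; here n + g + δ = 0.08.
For Cobb-Douglas, s_gold equals capital's share: s_gold = 0.42.
Golden rule sets MPK = n+g+δ: 0.42·k^(0.42−1) = 0.08, so k_gold = (0.42/0.08)^(1/0.58) ≈ 17.4443.
y_gold = 17.4443^0.42 ≈ 3.3227; c_gold = (1−0.42)·y_gold ≈ 1.9272.

(a) s_gold = 0.42; (b) c_gold ≈ 1.93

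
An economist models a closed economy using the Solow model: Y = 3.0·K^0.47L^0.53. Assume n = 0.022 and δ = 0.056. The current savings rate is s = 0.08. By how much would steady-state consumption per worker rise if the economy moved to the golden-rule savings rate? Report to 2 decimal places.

Δc ≈ 13.23

n + δ = 0.022 + 0.056 = 0.078.
Current steady state (s = 0.08): k* = (0.08·3.0/0.078)^(1/0.53) ≈ 8.3363, y* = 3.0·8.3363^0.47 ≈ 8.1279, c* = (1−0.08)·8.1279 ≈ 7.4777.
Golden rule sets MPK = n+δ: 0.47·3.0·k^(0.47−1) = 0.078, so k_gold = (0.47·3.0/0.078)^(1/0.53) ≈ 235.4686.
y_gold = 3.0·235.4686^0.47 ≈ 39.0778, c_gold = y_gold − 0.078·k_gold ≈ 20.7112.
Gain: Δc = 20.7112 − 7.4777 ≈ 13.2335.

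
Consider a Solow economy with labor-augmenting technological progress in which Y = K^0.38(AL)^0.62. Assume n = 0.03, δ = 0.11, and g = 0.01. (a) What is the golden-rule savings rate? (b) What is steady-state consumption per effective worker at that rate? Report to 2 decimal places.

Break-even investment rate: n + g + δ = 0.03 + 0.01 + 0.11 = 0.15.
For Cobb-Douglas, s_gold equals capital's share: s_gold = 0.38.
At the golden rule the marginal product of capital equals n+g+δ: 0.38·k^(0.38−1) = 0.15. Solving, k_gold = (0.38/0.15)^(1/0.62) ≈ 4.4783.
y_gold = 4.4783^0.38 ≈ 1.7678; c_gold = (1−0.38)·y_gold ≈ 1.0960.

(a) s_gold = 0.38; (b) c_gold ≈ 1.10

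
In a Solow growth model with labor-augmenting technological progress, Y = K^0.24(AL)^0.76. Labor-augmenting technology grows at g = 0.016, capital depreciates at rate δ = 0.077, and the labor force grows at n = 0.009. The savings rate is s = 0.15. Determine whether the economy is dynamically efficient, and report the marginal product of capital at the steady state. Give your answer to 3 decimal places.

dynamically efficient; MPK ≈ 0.163

The effective depreciation rate is n + g + δ = 0.009 + 0.016 + 0.077 = 0.102.
Steady-state k*: s·k^0.24 = 0.102·k gives k* = (0.15/0.102)^(1/0.76) ≈ 1.6611.
MPK = 0.24·1.6611^(-0.76) ≈ 0.1632.
MPK > n+g+δ = 0.102, so the economy is dynamically efficient (under-saving).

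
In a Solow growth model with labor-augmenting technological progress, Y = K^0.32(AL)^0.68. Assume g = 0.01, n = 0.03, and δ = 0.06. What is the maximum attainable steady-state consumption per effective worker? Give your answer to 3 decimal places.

Capital per effective worker breaks even when investment replaces (n + g + δ)·k; here n + g + δ = 0.1.
At the golden rule the marginal product of capital equals n+g+δ: 0.32·k^(0.32−1) = 0.1. Solving, k_gold = (0.32/0.1)^(1/0.68) ≈ 5.5318.
y_gold = 5.5318^0.32 ≈ 1.7287.
c_gold = y_gold − (n+g+δ)·k_gold = 1.7287 − 0.1·5.5318 ≈ 1.1755.

c_gold ≈ 1.176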